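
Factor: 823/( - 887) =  - 823^1 * 887^( - 1)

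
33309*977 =32542893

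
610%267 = 76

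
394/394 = 1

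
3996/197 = 20 + 56/197 =20.28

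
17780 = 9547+8233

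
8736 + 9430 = 18166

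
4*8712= 34848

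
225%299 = 225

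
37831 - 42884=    - 5053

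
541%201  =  139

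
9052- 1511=7541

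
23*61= 1403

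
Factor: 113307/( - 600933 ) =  - 17^( - 1)*179^1*211^1*11783^( - 1 ) = -  37769/200311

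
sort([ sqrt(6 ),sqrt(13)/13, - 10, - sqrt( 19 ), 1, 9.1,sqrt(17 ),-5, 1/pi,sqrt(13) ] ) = [ - 10, - 5,-sqrt( 19),  sqrt (13)/13, 1/pi,  1 , sqrt (6), sqrt(13), sqrt( 17) , 9.1] 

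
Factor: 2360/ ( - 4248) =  -3^( - 2 )* 5^1 = - 5/9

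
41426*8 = 331408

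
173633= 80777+92856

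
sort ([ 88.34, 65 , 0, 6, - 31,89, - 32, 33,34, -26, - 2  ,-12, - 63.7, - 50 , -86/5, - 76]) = [-76, - 63.7,  -  50,-32,  -  31,-26, - 86/5, - 12, - 2,0, 6,  33,34, 65,88.34, 89]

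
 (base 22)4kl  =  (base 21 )593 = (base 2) 100101011101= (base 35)1xh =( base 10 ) 2397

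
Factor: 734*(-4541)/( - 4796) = 1666547/2398=2^(-1 ) * 11^( - 1) * 19^1*109^( - 1)*239^1*367^1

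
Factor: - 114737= -7^1*37^1 * 443^1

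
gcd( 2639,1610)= 7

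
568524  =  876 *649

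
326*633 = 206358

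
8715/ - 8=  - 8715/8 = - 1089.38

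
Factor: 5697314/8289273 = 2^1 * 3^ ( - 1 )*7^1 * 29^(-1 ) * 95279^( - 1)*406951^1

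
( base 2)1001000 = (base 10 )72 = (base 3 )2200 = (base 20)3C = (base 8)110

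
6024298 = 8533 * 706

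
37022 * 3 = 111066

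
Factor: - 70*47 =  - 3290 = - 2^1*5^1*7^1*47^1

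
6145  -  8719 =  - 2574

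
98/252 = 7/18 = 0.39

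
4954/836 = 5 + 387/418 = 5.93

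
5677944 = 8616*659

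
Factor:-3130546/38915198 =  - 7^( - 1)*283^1*5531^1*2779657^(  -  1) = - 1565273/19457599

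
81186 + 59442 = 140628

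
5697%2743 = 211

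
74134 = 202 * 367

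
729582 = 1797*406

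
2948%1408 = 132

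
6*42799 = 256794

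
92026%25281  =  16183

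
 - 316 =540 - 856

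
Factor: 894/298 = 3 = 3^1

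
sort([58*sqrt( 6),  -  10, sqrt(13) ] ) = [ - 10, sqrt(13), 58 * sqrt( 6)]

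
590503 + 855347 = 1445850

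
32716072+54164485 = 86880557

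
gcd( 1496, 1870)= 374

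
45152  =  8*5644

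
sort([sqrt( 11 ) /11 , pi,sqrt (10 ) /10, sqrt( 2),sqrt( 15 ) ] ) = [ sqrt( 11)/11,sqrt(10)/10,sqrt( 2), pi,sqrt ( 15 )]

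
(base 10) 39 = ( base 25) 1e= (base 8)47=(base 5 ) 124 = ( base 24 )1f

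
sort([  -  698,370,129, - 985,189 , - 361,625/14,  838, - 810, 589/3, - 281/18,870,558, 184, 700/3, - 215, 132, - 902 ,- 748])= [ - 985, - 902, - 810, - 748, - 698, - 361,-215 , -281/18, 625/14,129, 132,184,189, 589/3, 700/3,370 , 558, 838, 870] 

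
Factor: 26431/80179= 11^( - 1 )*37^( - 1)*197^( - 1 ) * 26431^1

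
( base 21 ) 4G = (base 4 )1210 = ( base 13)79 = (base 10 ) 100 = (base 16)64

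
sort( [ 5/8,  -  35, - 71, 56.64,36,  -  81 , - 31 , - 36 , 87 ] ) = [ - 81, - 71, -36, - 35, -31,5/8,36,  56.64, 87]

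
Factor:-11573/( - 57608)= 2^(-3)*19^( - 1 ) * 71^1*163^1*  379^( - 1) 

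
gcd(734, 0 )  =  734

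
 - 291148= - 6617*44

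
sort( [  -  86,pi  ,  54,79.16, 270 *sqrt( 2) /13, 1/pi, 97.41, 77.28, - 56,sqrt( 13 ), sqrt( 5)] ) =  [  -  86, - 56, 1/pi,sqrt( 5),pi, sqrt(13 ),  270*sqrt( 2 ) /13,54,77.28,79.16,  97.41] 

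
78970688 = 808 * 97736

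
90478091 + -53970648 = 36507443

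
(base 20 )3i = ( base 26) 30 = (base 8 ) 116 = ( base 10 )78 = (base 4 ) 1032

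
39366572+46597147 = 85963719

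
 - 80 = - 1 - 79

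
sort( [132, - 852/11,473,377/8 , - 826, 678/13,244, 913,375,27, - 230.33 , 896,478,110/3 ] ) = [ - 826, - 230.33 , - 852/11,27, 110/3 , 377/8,678/13,132, 244,375,473, 478,896,913]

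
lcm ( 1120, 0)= 0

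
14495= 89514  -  75019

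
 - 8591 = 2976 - 11567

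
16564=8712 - - 7852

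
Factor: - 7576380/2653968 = -2^( - 2 )*3^1*5^1*7^2  *  859^1*55291^(- 1)= - 631365/221164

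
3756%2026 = 1730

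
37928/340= 9482/85 = 111.55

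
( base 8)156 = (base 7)215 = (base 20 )5a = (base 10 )110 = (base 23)4I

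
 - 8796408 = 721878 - 9518286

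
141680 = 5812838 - 5671158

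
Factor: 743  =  743^1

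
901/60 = 15 + 1/60 = 15.02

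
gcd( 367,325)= 1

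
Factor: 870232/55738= 484/31  =  2^2*11^2*31^(-1 )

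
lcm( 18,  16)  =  144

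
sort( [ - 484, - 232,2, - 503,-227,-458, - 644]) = [-644,-503, - 484 ,-458, - 232, - 227,2] 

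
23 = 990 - 967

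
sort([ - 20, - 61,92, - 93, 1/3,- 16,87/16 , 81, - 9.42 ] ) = [ - 93, - 61, - 20, - 16,  -  9.42, 1/3,87/16, 81,  92 ]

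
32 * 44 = 1408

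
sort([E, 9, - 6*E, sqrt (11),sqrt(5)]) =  [ - 6*E,sqrt( 5),E,sqrt( 11 ) , 9 ]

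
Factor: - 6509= -23^1* 283^1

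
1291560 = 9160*141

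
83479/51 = 83479/51 = 1636.84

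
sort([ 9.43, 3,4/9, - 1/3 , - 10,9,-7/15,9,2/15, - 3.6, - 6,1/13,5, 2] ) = [ - 10,-6, - 3.6 , - 7/15,  -  1/3, 1/13, 2/15,4/9, 2, 3, 5,9, 9, 9.43]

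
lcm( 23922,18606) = 167454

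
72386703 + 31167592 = 103554295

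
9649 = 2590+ 7059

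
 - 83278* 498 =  - 41472444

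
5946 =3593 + 2353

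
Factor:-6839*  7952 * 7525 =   -  2^4*5^2*7^3*43^1*71^1*977^1 = - 409237553200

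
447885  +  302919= 750804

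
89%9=8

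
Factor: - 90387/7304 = - 99/8 = -2^(  -  3)*3^2*11^1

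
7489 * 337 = 2523793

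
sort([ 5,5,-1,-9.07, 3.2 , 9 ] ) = [- 9.07, - 1 , 3.2, 5,5 , 9 ]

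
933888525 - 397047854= 536840671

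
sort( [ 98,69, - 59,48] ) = [- 59,  48 , 69,98]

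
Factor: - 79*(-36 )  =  2844  =  2^2 * 3^2*79^1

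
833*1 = 833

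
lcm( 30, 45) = 90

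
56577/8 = 56577/8 = 7072.12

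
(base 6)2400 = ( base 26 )M4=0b1001000000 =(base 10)576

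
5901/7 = 843=843.00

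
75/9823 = 75/9823 = 0.01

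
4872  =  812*6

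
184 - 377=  -193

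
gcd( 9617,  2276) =1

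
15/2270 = 3/454 = 0.01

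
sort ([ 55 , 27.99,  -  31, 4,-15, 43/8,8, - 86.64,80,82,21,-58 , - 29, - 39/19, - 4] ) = [-86.64, - 58, - 31 , - 29, - 15, - 4, - 39/19, 4,43/8, 8, 21, 27.99,55, 80,82 ]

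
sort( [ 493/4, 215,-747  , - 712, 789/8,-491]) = [ - 747,-712,  -  491,789/8 , 493/4,215 ]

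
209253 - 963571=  - 754318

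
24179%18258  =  5921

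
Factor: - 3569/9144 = - 2^(-3)* 3^( - 2)*43^1 * 83^1 *127^( - 1)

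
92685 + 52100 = 144785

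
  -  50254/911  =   - 50254/911  =  - 55.16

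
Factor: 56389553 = 11^1*5126323^1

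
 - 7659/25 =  - 7659/25=- 306.36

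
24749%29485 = 24749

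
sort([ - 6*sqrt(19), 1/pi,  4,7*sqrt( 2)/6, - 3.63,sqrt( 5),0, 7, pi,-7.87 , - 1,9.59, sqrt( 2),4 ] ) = [ - 6*sqrt(19), - 7.87, - 3.63, - 1, 0,1/pi, sqrt(2),7 * sqrt(2 ) /6,  sqrt(5),pi, 4, 4, 7,9.59]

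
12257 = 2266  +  9991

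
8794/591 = 14 + 520/591 = 14.88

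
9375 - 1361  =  8014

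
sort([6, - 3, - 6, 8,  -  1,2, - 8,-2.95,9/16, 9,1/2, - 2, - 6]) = [ - 8 ,-6,-6,  -  3,-2.95,-2,-1, 1/2,9/16,2, 6,8, 9 ] 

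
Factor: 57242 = 2^1*28621^1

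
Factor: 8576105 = 5^1 * 347^1*4943^1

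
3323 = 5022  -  1699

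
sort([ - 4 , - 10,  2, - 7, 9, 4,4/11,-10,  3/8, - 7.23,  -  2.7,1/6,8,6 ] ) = [ - 10, - 10,-7.23, - 7 , - 4, -2.7,1/6,4/11, 3/8,2,4, 6,8 , 9 ] 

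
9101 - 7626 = 1475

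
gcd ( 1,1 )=1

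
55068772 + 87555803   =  142624575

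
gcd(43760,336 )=16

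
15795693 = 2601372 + 13194321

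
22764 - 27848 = -5084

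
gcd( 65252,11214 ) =2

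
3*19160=57480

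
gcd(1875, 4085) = 5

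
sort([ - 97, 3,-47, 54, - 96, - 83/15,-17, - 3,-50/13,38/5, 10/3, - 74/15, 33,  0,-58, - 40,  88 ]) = [ - 97, - 96, - 58 , - 47, - 40, - 17 , - 83/15, - 74/15, - 50/13, - 3,0, 3, 10/3,  38/5,33, 54,  88]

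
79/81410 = 79/81410 =0.00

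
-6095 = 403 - 6498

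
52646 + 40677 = 93323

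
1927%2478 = 1927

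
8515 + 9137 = 17652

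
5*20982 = 104910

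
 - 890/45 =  - 178/9 = -19.78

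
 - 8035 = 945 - 8980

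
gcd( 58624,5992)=8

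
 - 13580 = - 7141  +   - 6439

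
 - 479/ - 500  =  479/500= 0.96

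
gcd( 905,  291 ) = 1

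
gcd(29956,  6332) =4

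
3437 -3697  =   - 260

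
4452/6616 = 1113/1654 = 0.67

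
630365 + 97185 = 727550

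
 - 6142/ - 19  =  6142/19 = 323.26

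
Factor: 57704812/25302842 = 28852406/12651421=2^1*11^1 * 277^(-1 )*45673^( - 1 )*1311473^1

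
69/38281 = 69/38281 = 0.00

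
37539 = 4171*9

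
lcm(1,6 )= 6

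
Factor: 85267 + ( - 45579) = 2^3* 11^2*41^1 = 39688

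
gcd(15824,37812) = 92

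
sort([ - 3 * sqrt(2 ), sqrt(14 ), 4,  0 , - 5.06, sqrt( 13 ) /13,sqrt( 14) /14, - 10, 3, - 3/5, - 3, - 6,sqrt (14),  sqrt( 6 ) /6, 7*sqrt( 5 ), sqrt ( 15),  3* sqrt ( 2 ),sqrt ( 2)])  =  [ - 10 , - 6, - 5.06, - 3*sqrt(2),-3, - 3/5, 0, sqrt( 14)/14, sqrt(13)/13, sqrt ( 6)/6,sqrt(2),3, sqrt ( 14), sqrt (14 ),sqrt( 15 ), 4,3*sqrt( 2 ), 7*sqrt( 5 ) ]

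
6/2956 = 3/1478 = 0.00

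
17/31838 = 17/31838 = 0.00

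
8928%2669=921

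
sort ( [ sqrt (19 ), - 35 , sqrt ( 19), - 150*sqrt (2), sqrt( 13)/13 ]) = [ - 150*sqrt(2 ), - 35, sqrt(13)/13,sqrt ( 19),sqrt(19)]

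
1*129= 129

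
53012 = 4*13253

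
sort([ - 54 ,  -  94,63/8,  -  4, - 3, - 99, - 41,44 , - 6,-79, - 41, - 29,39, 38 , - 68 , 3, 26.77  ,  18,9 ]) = [ - 99,  -  94,-79,  -  68, - 54, - 41, - 41,  -  29,-6 , - 4, - 3,3,63/8, 9, 18, 26.77,38,39,44 ]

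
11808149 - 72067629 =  - 60259480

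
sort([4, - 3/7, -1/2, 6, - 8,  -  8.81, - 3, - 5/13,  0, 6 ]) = [ - 8.81, - 8,  -  3, - 1/2, - 3/7, -5/13, 0 , 4,6 , 6 ]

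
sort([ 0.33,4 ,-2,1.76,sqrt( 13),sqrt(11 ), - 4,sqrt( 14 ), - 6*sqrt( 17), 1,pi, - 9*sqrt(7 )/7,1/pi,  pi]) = [  -  6 * sqrt ( 17), - 4,  -  9*sqrt(7)/7, - 2,  1/pi,0.33,1,1.76,pi , pi,sqrt ( 11 ),sqrt(13 ), sqrt ( 14 ),  4]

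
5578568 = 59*94552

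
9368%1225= 793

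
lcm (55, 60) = 660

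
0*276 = 0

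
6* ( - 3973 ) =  - 23838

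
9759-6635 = 3124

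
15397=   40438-25041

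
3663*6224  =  22798512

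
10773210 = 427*25230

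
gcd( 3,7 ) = 1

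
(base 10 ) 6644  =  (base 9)10102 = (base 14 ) 25C8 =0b1100111110100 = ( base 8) 14764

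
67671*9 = 609039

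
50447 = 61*827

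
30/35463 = 10/11821 = 0.00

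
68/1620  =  17/405 = 0.04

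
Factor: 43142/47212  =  53/58 = 2^( - 1)*29^( - 1)*53^1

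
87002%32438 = 22126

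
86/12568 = 43/6284 = 0.01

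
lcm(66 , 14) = 462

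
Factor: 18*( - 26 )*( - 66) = 2^3*3^3*11^1*13^1 = 30888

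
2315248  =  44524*52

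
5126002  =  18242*281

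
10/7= 10/7 = 1.43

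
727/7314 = 727/7314= 0.10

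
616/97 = 616/97 = 6.35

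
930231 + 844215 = 1774446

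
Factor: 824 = 2^3 * 103^1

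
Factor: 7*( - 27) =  - 3^3*7^1 = - 189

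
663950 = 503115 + 160835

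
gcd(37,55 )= 1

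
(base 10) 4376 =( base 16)1118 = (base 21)9j8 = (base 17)f27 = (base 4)1010120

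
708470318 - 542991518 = 165478800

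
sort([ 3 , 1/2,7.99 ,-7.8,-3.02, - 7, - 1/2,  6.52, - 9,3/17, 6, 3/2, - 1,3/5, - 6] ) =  [ - 9, - 7.8, - 7 , -6, - 3.02, - 1, - 1/2, 3/17,1/2,3/5, 3/2,3, 6,6.52,  7.99] 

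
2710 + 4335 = 7045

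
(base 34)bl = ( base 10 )395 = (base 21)IH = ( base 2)110001011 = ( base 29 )DI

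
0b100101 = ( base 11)34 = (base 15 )27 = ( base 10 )37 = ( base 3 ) 1101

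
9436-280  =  9156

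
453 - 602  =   - 149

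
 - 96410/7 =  - 13773 + 1/7= - 13772.86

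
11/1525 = 11/1525 = 0.01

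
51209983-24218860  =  26991123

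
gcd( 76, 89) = 1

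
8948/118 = 75 + 49/59 = 75.83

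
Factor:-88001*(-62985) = 5542742985 = 3^1 * 5^1 * 13^1*17^1 * 19^1*88001^1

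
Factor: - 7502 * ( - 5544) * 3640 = 2^7 * 3^2*5^1*7^2*11^3 * 13^1 * 31^1 = 151391560320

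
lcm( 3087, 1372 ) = 12348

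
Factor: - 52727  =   - 52727^1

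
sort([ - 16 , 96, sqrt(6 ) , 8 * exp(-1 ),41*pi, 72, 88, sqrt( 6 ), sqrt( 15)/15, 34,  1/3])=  [-16,sqrt( 15 ) /15, 1/3, sqrt(6), sqrt(6), 8*exp(-1),  34, 72, 88,96, 41*pi] 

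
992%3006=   992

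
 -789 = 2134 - 2923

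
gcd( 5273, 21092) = 5273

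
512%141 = 89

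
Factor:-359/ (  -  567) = 3^( -4)*7^(-1 )*359^1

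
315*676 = 212940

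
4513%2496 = 2017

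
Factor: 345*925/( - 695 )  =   - 63825/139 = - 3^1*5^2*  23^1*37^1 * 139^( - 1 )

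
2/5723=2/5723 = 0.00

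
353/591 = 353/591 = 0.60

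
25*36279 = 906975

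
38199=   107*357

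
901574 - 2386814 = -1485240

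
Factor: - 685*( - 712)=2^3 *5^1*89^1 * 137^1 = 487720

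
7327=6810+517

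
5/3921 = 5/3921=0.00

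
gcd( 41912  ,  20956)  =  20956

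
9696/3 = 3232  =  3232.00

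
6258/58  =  107+26/29  =  107.90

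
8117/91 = 8117/91 = 89.20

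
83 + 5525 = 5608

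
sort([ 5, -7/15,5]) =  [ - 7/15,5,5]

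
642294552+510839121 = 1153133673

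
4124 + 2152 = 6276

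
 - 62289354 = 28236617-90525971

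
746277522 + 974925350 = 1721202872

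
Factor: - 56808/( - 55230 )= 2^2*3^2* 5^ ( - 1) * 7^ ( - 1 )  =  36/35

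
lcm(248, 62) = 248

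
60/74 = 30/37 = 0.81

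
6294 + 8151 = 14445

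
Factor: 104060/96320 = 121/112 = 2^ ( - 4) * 7^(-1) * 11^2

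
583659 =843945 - 260286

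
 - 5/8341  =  -5/8341= - 0.00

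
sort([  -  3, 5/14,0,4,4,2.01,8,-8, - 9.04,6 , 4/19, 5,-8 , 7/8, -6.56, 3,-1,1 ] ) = [ - 9.04,-8,  -  8, - 6.56, -3,-1,0,4/19,  5/14,7/8,  1, 2.01, 3,4,4,5,6, 8]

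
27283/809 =33  +  586/809 =33.72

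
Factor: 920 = 2^3*5^1*23^1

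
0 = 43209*0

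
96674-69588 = 27086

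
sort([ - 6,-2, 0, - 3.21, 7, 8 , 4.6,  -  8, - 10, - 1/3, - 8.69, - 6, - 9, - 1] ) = [ - 10, - 9, - 8.69, - 8, - 6, - 6,  -  3.21, - 2, - 1, - 1/3,0,4.6, 7, 8]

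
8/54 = 4/27 = 0.15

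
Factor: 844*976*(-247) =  - 203464768 =- 2^6*13^1*19^1*61^1*211^1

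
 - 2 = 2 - 4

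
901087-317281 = 583806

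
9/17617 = 9/17617 =0.00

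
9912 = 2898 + 7014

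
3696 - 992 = 2704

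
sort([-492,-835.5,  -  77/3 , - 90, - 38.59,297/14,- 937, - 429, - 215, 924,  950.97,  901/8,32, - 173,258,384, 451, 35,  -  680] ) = [ - 937, -835.5, - 680, - 492, - 429,  -  215  , - 173, - 90, - 38.59, -77/3, 297/14, 32,  35,  901/8,  258, 384, 451, 924,950.97 ] 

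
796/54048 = 199/13512= 0.01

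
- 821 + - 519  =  -1340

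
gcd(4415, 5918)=1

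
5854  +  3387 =9241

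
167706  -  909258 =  - 741552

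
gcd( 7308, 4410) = 126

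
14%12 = 2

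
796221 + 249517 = 1045738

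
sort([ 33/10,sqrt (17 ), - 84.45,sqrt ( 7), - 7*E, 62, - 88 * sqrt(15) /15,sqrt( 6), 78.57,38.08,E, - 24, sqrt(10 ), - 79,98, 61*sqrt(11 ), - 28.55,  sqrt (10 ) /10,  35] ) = [ -84.45,-79,- 28.55,- 24 , - 88 * sqrt(15 ) /15, - 7*E,sqrt(10)/10,sqrt(6), sqrt(7 ),E,sqrt( 10 ), 33/10, sqrt(17 ),  35,38.08,62,78.57,98 , 61 *sqrt( 11 ) ] 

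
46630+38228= 84858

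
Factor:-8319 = - 3^1 * 47^1*59^1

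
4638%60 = 18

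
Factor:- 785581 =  - 29^1*103^1  *  263^1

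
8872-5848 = 3024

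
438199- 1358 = 436841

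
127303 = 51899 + 75404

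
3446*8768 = 30214528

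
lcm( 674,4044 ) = 4044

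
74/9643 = 74/9643 =0.01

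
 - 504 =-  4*126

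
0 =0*1625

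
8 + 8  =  16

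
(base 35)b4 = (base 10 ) 389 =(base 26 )EP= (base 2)110000101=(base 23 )GL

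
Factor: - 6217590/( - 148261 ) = 2^1*3^1*5^1 *23^1*173^ ( - 1 )*857^( -1 )*9011^1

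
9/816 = 3/272 = 0.01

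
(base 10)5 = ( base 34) 5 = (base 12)5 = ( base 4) 11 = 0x5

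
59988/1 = 59988  =  59988.00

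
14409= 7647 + 6762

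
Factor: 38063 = 17^1 * 2239^1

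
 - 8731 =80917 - 89648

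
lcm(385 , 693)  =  3465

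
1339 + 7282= 8621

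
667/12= 55 +7/12 = 55.58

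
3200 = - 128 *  ( - 25) 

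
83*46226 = 3836758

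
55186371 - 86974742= - 31788371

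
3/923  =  3/923=0.00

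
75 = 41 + 34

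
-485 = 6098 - 6583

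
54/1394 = 27/697 = 0.04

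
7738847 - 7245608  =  493239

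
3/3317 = 3/3317 =0.00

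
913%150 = 13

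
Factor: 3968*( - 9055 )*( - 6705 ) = 2^7* 3^2*5^2*31^1*149^1* 1811^1 = 240912259200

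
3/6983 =3/6983=0.00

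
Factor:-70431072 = - 2^5*3^1*467^1 * 1571^1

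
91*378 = 34398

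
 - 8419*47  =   - 395693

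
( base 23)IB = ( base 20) 115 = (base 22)J7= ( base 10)425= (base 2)110101001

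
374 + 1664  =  2038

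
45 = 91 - 46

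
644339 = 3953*163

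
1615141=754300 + 860841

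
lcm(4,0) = 0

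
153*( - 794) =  - 121482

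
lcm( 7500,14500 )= 217500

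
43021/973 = 44 + 209/973 = 44.21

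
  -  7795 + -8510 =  - 16305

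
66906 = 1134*59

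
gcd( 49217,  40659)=1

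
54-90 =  - 36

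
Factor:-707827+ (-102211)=  -  2^1*593^1*683^1 = - 810038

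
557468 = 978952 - 421484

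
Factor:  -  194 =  - 2^1*97^1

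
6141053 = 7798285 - 1657232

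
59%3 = 2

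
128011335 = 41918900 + 86092435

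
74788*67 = 5010796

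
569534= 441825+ 127709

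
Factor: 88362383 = 88362383^1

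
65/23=2  +  19/23 = 2.83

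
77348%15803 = 14136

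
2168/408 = 5 + 16/51 = 5.31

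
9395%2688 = 1331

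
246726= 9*27414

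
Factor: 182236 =2^2 *29^1*1571^1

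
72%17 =4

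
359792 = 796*452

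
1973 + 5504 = 7477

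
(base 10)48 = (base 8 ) 60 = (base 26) 1m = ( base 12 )40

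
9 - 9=0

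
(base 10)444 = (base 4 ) 12330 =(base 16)1BC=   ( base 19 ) 147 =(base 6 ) 2020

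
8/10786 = 4/5393 =0.00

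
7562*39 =294918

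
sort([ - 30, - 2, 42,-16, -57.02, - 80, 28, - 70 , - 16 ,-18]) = [ -80, - 70, - 57.02, - 30, - 18,  -  16 ,  -  16 ,-2,28, 42]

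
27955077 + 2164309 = 30119386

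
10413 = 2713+7700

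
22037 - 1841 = 20196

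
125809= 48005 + 77804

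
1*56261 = 56261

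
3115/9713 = 3115/9713 = 0.32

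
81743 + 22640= 104383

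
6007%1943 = 178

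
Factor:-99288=-2^3*3^2*7^1*197^1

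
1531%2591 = 1531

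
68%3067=68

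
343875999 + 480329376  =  824205375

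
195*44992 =8773440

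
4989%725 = 639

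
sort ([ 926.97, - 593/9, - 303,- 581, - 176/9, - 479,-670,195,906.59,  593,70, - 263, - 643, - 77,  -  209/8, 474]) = [ - 670,  -  643,- 581, - 479, - 303, - 263,  -  77, - 593/9, - 209/8, - 176/9,70,195 , 474 , 593 , 906.59,926.97 ] 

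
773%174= 77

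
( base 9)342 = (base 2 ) 100011001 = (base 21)d8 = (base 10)281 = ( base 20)e1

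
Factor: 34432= 2^7*269^1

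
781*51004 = 39834124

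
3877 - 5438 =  - 1561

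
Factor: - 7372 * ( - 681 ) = 2^2*3^1 * 19^1*97^1*227^1 = 5020332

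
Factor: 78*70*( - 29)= - 158340 =- 2^2*3^1*5^1 * 7^1*13^1 * 29^1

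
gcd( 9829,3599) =1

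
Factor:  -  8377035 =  - 3^1 *5^1  *558469^1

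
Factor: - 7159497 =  - 3^1*83^1*28753^1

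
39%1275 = 39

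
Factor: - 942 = -2^1*3^1* 157^1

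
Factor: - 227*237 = - 53799 = - 3^1*79^1 * 227^1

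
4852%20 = 12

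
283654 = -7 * ( - 40522)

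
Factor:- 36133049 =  - 36133049^1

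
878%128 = 110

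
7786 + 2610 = 10396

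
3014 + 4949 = 7963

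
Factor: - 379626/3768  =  -2^( - 2)*13^1*31^1 = -403/4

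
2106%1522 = 584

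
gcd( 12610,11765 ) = 65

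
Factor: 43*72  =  3096=2^3*3^2*43^1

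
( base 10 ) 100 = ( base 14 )72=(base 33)31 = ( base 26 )3M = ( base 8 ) 144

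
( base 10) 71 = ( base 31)29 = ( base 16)47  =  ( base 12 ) 5b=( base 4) 1013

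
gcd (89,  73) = 1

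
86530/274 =315 + 110/137= 315.80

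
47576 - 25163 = 22413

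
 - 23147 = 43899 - 67046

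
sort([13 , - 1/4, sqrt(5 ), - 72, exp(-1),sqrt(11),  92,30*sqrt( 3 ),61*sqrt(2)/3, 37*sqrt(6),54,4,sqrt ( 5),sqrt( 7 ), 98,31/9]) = [ - 72,- 1/4,exp(- 1 ),sqrt( 5), sqrt(5 ) , sqrt(7 ),  sqrt(11 ),31/9,4 , 13, 61 * sqrt(2 ) /3,30*sqrt(3) , 54,  37 * sqrt( 6 ),92,98]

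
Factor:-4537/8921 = -11^ (-1)* 13^1*349^1*811^( - 1 ) 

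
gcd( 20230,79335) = 5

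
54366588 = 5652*9619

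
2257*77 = 173789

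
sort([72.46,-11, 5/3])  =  [ - 11,  5/3, 72.46]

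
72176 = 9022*8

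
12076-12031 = 45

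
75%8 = 3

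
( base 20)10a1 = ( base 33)7hh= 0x2009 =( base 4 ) 2000021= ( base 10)8201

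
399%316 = 83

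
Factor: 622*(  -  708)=-2^3*3^1*59^1*311^1  =  -440376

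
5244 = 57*92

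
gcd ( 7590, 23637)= 3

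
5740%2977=2763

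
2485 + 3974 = 6459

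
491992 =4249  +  487743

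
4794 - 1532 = 3262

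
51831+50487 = 102318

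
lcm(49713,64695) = 4722735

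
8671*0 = 0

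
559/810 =559/810 = 0.69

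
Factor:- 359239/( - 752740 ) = 2^ ( - 2) *5^(-1 )*61^( - 1)*149^1 * 617^( - 1 )*2411^1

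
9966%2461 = 122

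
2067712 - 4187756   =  -2120044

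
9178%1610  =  1128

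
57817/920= 57817/920 = 62.84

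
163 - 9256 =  - 9093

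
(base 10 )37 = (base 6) 101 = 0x25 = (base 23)1e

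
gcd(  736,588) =4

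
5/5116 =5/5116 = 0.00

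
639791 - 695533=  - 55742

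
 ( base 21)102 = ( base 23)J6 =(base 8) 673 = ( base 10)443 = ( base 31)E9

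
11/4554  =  1/414  =  0.00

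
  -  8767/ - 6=1461 + 1/6  =  1461.17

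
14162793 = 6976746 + 7186047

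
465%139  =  48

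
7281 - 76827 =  - 69546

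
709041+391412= 1100453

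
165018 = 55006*3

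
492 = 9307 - 8815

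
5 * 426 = 2130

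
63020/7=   9002 +6/7 = 9002.86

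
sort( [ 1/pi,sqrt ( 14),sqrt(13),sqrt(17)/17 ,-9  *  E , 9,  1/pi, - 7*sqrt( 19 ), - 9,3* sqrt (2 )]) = [-7*sqrt( 19),  -  9*E, - 9,sqrt(17 )/17,1/pi, 1/pi,sqrt(13),sqrt( 14),3*sqrt(2 ),9 ]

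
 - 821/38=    - 821/38= - 21.61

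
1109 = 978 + 131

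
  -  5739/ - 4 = 1434 + 3/4 = 1434.75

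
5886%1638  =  972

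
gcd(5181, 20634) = 3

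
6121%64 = 41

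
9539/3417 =9539/3417 = 2.79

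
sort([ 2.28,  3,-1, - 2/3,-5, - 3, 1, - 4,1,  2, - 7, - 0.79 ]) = [  -  7, - 5, - 4, - 3, - 1, - 0.79, - 2/3, 1, 1, 2, 2.28,3]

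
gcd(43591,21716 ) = 1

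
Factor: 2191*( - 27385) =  - 60000535  =  - 5^1*7^1*313^1*5477^1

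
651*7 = 4557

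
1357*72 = 97704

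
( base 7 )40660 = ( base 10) 9940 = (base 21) 11b7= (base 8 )23324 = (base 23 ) ii4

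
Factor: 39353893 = 269^1*146297^1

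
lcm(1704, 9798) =39192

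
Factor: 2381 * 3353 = 7^1*479^1*2381^1 = 7983493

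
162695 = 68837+93858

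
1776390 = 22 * 80745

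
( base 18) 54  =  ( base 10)94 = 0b1011110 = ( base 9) 114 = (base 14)6a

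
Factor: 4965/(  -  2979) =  - 5/3 =-3^ ( - 1)*5^1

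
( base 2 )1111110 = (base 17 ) 77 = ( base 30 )46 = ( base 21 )60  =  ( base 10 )126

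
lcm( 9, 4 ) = 36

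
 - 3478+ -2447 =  - 5925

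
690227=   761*907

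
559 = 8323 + -7764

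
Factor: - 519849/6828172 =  - 2^( - 2)*3^2*11^1*13^(  -  1 ) * 59^1*89^1*131311^(- 1) 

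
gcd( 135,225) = 45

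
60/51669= 20/17223 = 0.00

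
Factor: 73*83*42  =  254478 = 2^1*3^1*7^1*73^1* 83^1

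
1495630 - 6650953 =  - 5155323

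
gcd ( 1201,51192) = 1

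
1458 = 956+502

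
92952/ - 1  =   - 92952/1 = - 92952.00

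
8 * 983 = 7864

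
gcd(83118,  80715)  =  3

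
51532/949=54 + 22/73  =  54.30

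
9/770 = 9/770 = 0.01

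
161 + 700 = 861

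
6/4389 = 2/1463 = 0.00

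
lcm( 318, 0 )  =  0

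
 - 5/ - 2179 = 5/2179 = 0.00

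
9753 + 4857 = 14610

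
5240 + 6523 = 11763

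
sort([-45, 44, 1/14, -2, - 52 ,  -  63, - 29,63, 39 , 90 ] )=[  -  63, - 52, - 45, - 29, - 2 , 1/14,39 , 44 , 63,90 ] 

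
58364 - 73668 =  - 15304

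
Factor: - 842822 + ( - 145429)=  -3^1*11^1*29947^1  =  - 988251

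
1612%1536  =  76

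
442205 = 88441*5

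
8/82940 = 2/20735 = 0.00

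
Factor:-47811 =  - 3^1*15937^1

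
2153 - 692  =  1461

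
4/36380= 1/9095 = 0.00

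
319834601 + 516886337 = 836720938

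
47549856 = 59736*796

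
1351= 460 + 891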